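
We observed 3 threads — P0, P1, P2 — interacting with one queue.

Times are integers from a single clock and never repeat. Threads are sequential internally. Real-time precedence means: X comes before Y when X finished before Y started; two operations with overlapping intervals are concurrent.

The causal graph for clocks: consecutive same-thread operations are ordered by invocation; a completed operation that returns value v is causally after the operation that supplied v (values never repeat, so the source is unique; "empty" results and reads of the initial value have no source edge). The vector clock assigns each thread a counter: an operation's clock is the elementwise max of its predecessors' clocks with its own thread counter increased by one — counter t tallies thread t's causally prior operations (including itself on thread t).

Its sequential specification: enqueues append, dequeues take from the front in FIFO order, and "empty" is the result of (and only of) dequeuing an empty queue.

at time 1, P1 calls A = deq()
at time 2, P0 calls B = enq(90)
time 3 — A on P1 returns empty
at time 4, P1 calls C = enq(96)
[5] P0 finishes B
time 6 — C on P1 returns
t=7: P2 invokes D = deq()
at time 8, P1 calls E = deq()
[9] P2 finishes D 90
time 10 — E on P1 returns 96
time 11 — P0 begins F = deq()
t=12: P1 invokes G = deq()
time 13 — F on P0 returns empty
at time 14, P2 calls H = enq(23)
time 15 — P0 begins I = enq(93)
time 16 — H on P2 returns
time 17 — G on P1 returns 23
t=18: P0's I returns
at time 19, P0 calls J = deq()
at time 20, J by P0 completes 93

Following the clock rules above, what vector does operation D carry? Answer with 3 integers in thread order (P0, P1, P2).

(1, 0, 1)

VC(A, invoked at 1): no causal predecessors; +1 on P1 → (0, 1, 0)
VC(B, invoked at 2): no causal predecessors; +1 on P0 → (1, 0, 0)
VC(C, invoked at 4): max of VC(A)=(0, 1, 0), then +1 on thread P1 → (0, 2, 0)
VC(D, invoked at 7): max of VC(B)=(1, 0, 0), then +1 on thread P2 → (1, 0, 1)
VC(F, invoked at 11): max of VC(B)=(1, 0, 0), then +1 on thread P0 → (2, 0, 0)
VC(E, invoked at 8): max of VC(C)=(0, 2, 0), then +1 on thread P1 → (0, 3, 0)
VC(H, invoked at 14): max of VC(D)=(1, 0, 1), then +1 on thread P2 → (1, 0, 2)
VC(I, invoked at 15): max of VC(F)=(2, 0, 0), then +1 on thread P0 → (3, 0, 0)
VC(J, invoked at 19): max of VC(I)=(3, 0, 0), then +1 on thread P0 → (4, 0, 0)
VC(G, invoked at 12): max of VC(E)=(0, 3, 0), VC(H)=(1, 0, 2), then +1 on thread P1 → (1, 4, 2)
target: VC(D) = (1, 0, 1)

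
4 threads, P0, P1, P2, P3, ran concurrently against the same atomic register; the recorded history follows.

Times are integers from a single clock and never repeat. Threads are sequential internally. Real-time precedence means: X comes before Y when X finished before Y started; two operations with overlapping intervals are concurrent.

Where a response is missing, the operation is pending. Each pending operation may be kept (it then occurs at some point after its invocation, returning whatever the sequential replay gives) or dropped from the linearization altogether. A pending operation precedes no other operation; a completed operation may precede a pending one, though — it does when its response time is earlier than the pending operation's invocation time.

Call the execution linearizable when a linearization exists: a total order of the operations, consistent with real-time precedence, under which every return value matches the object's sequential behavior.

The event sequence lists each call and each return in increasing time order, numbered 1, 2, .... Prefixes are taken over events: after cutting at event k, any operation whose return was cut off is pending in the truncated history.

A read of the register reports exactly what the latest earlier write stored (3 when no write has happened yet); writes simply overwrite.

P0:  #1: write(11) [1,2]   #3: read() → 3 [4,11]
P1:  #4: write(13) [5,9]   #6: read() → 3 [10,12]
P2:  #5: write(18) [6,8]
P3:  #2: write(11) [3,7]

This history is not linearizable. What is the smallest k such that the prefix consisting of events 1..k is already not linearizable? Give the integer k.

11

events 1..10 are linearizable, e.g. via #1, #2, #3, #4, #5:
step 1: #1 write(11) — value 11
step 2: #2 write(11) — value 11
step 3: #3 read() (pending, included) — value 11
step 4: #4 write(13) — value 13
step 5: #5 write(18) — value 18
adding event 11 (#3 responds at 11) leaves no legal real-time order
every completion of the 1 pending operation (#6) was checked; none linearizes
sample order #1, #2, #3, #4, #5 (pending dropped) stalls at step 3 — #3 read() → 3 has no legal effect
sample order #1, #2, #3, #5, #4 (pending dropped) stalls at step 3 — #3 read() → 3 has no legal effect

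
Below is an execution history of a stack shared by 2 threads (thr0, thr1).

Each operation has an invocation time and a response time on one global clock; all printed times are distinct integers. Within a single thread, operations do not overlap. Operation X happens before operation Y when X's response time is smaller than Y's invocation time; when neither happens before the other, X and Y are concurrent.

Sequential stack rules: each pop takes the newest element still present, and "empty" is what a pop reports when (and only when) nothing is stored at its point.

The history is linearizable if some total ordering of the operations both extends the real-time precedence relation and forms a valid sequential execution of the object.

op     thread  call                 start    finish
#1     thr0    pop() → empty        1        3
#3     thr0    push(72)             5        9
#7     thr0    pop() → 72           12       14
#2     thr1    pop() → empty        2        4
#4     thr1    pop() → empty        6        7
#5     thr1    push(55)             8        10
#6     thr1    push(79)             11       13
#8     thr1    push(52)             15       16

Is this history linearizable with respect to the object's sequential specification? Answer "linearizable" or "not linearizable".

one valid linearization: #1, #2, #4, #5, #3, #7, #6, #8
step 1: #1 pop() → empty — stack <>
step 2: #2 pop() → empty — stack <>
step 3: #4 pop() → empty — stack <>
step 4: #5 push(55) — stack <55>
step 5: #3 push(72) — stack <55,72>
step 6: #7 pop() → 72 — stack <55>
step 7: #6 push(79) — stack <55,79>
step 8: #8 push(52) — stack <55,79,52>

linearizable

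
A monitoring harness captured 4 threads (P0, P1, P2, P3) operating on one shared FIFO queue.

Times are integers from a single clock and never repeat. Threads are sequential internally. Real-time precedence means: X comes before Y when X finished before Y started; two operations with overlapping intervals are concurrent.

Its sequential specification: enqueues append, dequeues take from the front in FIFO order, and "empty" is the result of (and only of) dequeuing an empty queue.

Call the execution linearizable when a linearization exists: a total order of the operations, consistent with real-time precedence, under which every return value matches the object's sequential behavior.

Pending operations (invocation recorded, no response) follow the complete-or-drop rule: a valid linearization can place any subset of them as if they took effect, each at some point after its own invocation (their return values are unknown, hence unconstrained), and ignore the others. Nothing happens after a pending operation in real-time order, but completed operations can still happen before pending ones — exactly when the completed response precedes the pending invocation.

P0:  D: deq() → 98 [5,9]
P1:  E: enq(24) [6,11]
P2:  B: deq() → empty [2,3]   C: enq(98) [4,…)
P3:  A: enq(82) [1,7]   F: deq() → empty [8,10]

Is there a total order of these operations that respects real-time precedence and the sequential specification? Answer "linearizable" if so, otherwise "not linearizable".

not linearizable

through event 9 a valid linearization exists; event 10 (F responding at time 10) ends that
no legal order exists: 5 real-time-consistent candidates over 4 completed FIFO queue operations, all rejected
every completion of the 2 pending operations (C, E) was checked; none linearizes
one such order, A, B, D, F (pending dropped), breaks at step 2 where B deq() → empty is illegal
one such order, A, B, F, D (pending dropped), breaks at step 2 where B deq() → empty is illegal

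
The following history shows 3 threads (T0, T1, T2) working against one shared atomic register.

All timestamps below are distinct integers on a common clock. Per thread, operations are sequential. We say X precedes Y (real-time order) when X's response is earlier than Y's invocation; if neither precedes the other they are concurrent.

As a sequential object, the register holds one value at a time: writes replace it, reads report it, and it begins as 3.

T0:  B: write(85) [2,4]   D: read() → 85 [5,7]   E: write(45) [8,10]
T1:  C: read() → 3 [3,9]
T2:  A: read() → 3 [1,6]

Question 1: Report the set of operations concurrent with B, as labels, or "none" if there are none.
Answer: A, C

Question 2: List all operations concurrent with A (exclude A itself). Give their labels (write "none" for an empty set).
Answer: B, C, D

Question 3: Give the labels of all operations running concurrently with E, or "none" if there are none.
Answer: C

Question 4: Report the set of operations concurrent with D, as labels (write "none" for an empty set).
Answer: A, C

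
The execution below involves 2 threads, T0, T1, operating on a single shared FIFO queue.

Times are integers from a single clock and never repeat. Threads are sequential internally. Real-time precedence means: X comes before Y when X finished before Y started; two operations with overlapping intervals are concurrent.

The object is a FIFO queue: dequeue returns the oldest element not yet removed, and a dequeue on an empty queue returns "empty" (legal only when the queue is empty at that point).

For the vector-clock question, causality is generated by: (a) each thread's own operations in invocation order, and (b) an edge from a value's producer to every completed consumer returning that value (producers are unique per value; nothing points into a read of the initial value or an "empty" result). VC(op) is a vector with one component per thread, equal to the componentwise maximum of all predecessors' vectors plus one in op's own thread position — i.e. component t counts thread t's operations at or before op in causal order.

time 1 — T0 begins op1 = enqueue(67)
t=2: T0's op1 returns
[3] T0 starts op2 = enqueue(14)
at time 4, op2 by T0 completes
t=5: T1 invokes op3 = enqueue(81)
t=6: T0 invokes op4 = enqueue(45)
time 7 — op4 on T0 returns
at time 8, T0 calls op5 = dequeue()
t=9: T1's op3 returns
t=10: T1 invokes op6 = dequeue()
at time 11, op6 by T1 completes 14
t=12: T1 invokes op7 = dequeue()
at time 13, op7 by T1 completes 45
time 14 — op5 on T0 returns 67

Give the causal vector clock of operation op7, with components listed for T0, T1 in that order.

(3, 3)

VC(op3, invoked at 5): no causal predecessors; +1 on T1 → (0, 1)
VC(op1, invoked at 1): no causal predecessors; +1 on T0 → (1, 0)
invoked at 3, op2 merges VC(op1)=(1, 0) and bumps T0's slot → (2, 0)
invoked at 6, op4 merges VC(op2)=(2, 0) and bumps T0's slot → (3, 0)
invoked at 10, op6 merges VC(op2)=(2, 0), VC(op3)=(0, 1) and bumps T1's slot → (2, 2)
invoked at 8, op5 merges VC(op1)=(1, 0), VC(op4)=(3, 0) and bumps T0's slot → (4, 0)
invoked at 12, op7 merges VC(op4)=(3, 0), VC(op6)=(2, 2) and bumps T1's slot → (3, 3)
target: VC(op7) = (3, 3)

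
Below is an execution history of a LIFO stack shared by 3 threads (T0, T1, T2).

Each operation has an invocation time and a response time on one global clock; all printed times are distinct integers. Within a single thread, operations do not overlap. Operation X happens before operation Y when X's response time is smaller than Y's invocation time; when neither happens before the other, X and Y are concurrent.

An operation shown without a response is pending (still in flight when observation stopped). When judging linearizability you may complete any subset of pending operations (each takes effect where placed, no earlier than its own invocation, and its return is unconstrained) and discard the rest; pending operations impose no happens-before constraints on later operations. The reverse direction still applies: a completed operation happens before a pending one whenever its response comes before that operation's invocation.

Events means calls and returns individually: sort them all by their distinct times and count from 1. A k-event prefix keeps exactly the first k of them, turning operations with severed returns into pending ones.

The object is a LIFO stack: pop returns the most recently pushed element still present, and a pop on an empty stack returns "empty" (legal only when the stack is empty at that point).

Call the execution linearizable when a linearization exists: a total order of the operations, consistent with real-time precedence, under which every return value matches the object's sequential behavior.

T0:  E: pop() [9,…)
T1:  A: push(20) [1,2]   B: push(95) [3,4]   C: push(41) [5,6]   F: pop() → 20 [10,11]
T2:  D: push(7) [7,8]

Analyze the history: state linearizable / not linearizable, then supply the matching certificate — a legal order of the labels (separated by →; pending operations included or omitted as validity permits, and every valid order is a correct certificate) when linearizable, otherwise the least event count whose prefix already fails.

already the first 11 events (up to F's response at time 11) admit no linearization; the first 10 still do
the sole real-time-consistent order of 5 completed operations fails the LIFO stack replay
every completion of the 1 pending operation (E) was checked; none linearizes
sample order A, B, C, D, F (pending dropped) stalls at step 5 — F pop() → 20 has no legal effect

not linearizable — minimal violating prefix: 11 events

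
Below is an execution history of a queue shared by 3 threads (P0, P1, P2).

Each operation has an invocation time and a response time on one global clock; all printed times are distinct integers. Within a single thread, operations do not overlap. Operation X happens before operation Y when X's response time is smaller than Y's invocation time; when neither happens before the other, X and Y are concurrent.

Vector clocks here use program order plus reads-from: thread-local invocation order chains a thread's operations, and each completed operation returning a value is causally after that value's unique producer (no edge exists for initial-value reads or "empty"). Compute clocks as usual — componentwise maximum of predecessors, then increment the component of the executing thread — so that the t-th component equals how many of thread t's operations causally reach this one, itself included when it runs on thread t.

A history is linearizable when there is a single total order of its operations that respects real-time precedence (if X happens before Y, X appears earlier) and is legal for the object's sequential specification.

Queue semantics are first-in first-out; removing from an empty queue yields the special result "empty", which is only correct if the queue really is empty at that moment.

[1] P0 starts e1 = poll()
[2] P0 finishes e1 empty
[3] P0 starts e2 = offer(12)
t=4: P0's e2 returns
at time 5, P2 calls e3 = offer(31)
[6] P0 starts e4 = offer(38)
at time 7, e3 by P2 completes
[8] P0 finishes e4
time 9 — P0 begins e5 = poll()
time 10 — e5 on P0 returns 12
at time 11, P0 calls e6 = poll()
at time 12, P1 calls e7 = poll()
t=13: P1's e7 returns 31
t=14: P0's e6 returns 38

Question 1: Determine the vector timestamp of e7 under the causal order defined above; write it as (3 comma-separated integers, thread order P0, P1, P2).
e3 (invocation 5): nothing precedes it; P2's component alone gives (0, 0, 1)
e1 (invocation 1): nothing precedes it; P0's component alone gives (1, 0, 0)
merge at e7 (invoked 12): VC(e3)=(0, 0, 1), own-thread bump on P1 → (0, 1, 1)
merge at e2 (invoked 3): VC(e1)=(1, 0, 0), own-thread bump on P0 → (2, 0, 0)
merge at e4 (invoked 6): VC(e2)=(2, 0, 0), own-thread bump on P0 → (3, 0, 0)
merge at e5 (invoked 9): VC(e2)=(2, 0, 0), VC(e4)=(3, 0, 0), own-thread bump on P0 → (4, 0, 0)
merge at e6 (invoked 11): VC(e4)=(3, 0, 0), VC(e5)=(4, 0, 0), own-thread bump on P0 → (5, 0, 0)
target: VC(e7) = (0, 1, 1)

(0, 1, 1)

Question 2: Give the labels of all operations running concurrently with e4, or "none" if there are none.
e4 spans [6,8]: anything still running between times 6 and 8 counts as concurrent
e1 [1,2]: before
e2 [3,4]: before
e3 [5,7]: concurrent
e5 [9,10]: after
e6 [11,14]: after
e7 [12,13]: after

e3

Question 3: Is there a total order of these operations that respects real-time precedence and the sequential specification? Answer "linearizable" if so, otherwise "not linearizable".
witness order: e1, e2, e3, e4, e5, e7, e6
step 1: e1 poll() → empty — queue <>
step 2: e2 offer(12) — queue <12>
step 3: e3 offer(31) — queue <12,31>
step 4: e4 offer(38) — queue <12,31,38>
step 5: e5 poll() → 12 — queue <31,38>
step 6: e7 poll() → 31 — queue <38>
step 7: e6 poll() → 38 — queue <>

linearizable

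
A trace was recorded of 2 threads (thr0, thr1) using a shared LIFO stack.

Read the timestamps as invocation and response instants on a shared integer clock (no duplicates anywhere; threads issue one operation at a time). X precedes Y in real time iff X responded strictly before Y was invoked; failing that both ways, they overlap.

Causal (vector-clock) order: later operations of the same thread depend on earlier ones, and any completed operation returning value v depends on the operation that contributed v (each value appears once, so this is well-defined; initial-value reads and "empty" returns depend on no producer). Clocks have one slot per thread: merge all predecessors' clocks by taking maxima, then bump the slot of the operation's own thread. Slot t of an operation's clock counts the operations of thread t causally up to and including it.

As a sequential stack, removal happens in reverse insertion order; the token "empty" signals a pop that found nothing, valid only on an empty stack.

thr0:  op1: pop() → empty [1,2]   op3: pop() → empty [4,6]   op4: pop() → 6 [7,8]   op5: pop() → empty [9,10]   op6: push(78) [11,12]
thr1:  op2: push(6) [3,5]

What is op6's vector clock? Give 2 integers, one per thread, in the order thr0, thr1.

(5, 1)

VC(op2, invoked at 3): no causal predecessors; +1 on thr1 → (0, 1)
VC(op1, invoked at 1): no causal predecessors; +1 on thr0 → (1, 0)
op3 (invocation 4): componentwise max over VC(op1)=(1, 0), +1 at thr0, giving (2, 0)
op4 (invocation 7): componentwise max over VC(op2)=(0, 1), VC(op3)=(2, 0), +1 at thr0, giving (3, 1)
op5 (invocation 9): componentwise max over VC(op4)=(3, 1), +1 at thr0, giving (4, 1)
op6 (invocation 11): componentwise max over VC(op5)=(4, 1), +1 at thr0, giving (5, 1)
target: VC(op6) = (5, 1)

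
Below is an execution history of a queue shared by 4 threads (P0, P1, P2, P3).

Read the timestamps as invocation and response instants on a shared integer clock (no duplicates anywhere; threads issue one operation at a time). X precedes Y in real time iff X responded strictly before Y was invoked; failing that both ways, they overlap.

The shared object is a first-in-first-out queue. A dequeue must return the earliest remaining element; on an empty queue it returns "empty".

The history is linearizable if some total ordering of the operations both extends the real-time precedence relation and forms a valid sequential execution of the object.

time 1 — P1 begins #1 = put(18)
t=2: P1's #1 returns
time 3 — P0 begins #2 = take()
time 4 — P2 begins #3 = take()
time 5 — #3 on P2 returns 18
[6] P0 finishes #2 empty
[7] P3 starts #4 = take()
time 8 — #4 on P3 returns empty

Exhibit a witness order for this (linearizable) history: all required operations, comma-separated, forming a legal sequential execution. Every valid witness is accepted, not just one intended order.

#1, #3, #2, #4

1. #1 put(18), leaving queue <18>
2. #3 take() → 18, leaving queue <>
3. #2 take() → empty, leaving queue <>
4. #4 take() → empty, leaving queue <>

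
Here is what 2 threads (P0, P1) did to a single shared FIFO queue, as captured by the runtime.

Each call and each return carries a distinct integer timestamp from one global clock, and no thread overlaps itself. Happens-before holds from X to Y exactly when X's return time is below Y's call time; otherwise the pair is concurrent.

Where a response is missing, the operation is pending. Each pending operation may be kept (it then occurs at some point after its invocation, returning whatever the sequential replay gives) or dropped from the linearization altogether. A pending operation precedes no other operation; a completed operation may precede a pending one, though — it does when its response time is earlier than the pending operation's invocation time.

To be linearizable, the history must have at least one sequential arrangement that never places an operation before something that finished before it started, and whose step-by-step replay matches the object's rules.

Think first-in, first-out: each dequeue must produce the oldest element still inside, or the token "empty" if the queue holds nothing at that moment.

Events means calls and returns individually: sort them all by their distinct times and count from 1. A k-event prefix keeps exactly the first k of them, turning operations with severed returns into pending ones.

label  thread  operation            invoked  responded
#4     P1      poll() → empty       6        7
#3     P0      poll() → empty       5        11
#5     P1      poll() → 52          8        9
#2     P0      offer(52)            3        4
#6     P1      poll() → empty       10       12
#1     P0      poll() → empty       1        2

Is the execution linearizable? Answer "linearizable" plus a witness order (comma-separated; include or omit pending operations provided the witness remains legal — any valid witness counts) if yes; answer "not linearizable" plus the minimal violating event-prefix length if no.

the violation lands at event 9, #5's response at time 9: events 1..8 linearize, events 1..9 do not
the completed operations (4 total) allow one real-time order; the FIFO queue replay rejects it
every completion of the 1 pending operation (#3) was checked; none linearizes
one such order, #1, #2, #4, #5 (pending dropped), breaks at step 3 where #4 poll() → empty is illegal

not linearizable — minimal violating prefix: 9 events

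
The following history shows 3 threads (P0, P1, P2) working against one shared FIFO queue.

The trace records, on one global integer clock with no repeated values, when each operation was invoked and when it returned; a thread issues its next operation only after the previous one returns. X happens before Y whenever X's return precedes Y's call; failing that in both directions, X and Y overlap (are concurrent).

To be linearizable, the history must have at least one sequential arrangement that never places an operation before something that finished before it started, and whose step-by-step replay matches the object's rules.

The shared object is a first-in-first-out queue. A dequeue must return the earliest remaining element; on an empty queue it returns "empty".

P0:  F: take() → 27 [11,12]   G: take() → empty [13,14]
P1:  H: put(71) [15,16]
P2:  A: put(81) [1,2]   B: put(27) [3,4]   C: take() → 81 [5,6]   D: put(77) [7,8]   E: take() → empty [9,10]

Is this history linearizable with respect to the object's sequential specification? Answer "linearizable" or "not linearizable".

not linearizable

through event 9 a valid linearization exists; event 10 (E responding at time 10) ends that
exactly one order of the 5 completed ops respects real time; the FIFO queue replay fails
for example A, B, C, D, E fails at step 5: E take() → empty is not legal there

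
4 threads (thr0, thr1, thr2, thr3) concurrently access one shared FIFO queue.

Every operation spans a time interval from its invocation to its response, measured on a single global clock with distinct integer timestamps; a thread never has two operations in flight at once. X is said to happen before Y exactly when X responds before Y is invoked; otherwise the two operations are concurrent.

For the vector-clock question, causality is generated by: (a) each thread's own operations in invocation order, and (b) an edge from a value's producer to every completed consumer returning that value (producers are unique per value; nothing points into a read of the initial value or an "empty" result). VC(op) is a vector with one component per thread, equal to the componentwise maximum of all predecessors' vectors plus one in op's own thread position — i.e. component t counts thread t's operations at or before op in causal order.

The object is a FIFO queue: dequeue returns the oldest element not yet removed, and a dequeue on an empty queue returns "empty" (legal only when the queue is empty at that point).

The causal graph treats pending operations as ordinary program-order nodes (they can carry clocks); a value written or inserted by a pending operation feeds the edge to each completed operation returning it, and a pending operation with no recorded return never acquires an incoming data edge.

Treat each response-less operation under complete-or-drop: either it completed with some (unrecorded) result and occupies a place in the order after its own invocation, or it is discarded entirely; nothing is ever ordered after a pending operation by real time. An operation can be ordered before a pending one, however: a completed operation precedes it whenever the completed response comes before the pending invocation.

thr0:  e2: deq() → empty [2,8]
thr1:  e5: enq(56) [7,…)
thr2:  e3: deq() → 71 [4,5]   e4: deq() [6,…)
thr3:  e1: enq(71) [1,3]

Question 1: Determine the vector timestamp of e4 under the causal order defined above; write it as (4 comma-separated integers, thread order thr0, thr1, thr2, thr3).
Answer: (0, 0, 2, 1)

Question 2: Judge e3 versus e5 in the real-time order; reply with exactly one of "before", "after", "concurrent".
Answer: before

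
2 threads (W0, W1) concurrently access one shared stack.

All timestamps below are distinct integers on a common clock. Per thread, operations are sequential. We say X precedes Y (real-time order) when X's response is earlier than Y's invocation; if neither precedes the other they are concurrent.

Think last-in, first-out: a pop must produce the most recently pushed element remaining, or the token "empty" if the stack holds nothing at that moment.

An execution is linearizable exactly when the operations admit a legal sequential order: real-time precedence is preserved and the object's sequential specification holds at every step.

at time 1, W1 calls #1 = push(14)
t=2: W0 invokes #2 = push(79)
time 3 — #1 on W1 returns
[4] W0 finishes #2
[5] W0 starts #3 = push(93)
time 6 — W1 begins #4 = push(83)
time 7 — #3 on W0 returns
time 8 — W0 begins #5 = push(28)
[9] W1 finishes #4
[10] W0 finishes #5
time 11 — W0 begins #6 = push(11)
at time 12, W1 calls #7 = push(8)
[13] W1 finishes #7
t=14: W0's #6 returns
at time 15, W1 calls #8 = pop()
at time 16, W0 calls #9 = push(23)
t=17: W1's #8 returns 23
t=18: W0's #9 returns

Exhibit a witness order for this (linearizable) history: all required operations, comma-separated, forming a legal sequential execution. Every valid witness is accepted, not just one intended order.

step 1: #1 push(14) — stack <14>
step 2: #2 push(79) — stack <14,79>
step 3: #3 push(93) — stack <14,79,93>
step 4: #4 push(83) — stack <14,79,93,83>
step 5: #5 push(28) — stack <14,79,93,83,28>
step 6: #6 push(11) — stack <14,79,93,83,28,11>
step 7: #7 push(8) — stack <14,79,93,83,28,11,8>
step 8: #9 push(23) — stack <14,79,93,83,28,11,8,23>
step 9: #8 pop() → 23 — stack <14,79,93,83,28,11,8>

#1, #2, #3, #4, #5, #6, #7, #9, #8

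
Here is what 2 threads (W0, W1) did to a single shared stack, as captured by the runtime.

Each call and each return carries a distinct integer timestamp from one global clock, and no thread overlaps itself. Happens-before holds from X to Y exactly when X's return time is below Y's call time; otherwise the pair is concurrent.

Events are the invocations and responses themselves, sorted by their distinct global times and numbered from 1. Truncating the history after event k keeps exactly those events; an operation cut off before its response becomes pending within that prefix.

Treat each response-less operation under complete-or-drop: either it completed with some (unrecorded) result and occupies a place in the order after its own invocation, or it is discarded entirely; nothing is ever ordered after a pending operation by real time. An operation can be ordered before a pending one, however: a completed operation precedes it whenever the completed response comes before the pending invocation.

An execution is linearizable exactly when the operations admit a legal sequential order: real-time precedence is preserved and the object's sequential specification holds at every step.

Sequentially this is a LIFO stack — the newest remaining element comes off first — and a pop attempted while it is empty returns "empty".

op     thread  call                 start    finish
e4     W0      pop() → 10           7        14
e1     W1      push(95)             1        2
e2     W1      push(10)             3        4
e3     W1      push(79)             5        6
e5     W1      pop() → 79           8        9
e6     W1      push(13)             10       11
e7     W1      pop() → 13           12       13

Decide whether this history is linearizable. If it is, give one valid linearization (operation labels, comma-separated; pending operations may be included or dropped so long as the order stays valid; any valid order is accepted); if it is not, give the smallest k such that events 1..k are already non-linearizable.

1. e1 push(95), leaving stack <95>
2. e2 push(10), leaving stack <95,10>
3. e3 push(79), leaving stack <95,10,79>
4. e5 pop() → 79, leaving stack <95,10>
5. e4 pop() → 10, leaving stack <95>
6. e6 push(13), leaving stack <95,13>
7. e7 pop() → 13, leaving stack <95>

linearizable — witness: e1, e2, e3, e5, e4, e6, e7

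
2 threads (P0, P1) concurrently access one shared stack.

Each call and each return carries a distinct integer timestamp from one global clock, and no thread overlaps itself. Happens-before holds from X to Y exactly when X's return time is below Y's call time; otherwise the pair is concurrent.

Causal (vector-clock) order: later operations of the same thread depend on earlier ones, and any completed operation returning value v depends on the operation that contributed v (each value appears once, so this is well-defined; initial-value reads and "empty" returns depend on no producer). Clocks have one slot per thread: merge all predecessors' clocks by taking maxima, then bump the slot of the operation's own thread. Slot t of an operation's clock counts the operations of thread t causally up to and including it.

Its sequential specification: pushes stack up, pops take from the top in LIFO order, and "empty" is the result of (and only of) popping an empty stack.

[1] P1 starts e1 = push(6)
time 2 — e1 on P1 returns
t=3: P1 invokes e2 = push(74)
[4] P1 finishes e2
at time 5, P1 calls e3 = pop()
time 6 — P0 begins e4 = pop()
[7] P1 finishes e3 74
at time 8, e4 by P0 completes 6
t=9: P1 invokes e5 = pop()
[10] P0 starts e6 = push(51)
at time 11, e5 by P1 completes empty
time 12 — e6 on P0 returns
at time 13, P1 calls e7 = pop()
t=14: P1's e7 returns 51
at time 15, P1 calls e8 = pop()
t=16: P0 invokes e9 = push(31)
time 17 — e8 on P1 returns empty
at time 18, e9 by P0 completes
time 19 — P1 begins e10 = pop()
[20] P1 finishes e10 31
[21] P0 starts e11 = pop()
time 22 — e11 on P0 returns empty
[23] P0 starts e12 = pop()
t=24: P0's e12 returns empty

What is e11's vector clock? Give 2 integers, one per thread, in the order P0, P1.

root op e1, invoked 1: fresh clock plus P1's own tick → (0, 1)
VC(e2, invoked at 3): max of VC(e1)=(0, 1), then +1 on thread P1 → (0, 2)
VC(e4, invoked at 6): max of VC(e1)=(0, 1), then +1 on thread P0 → (1, 1)
VC(e3, invoked at 5): max of VC(e2)=(0, 2), then +1 on thread P1 → (0, 3)
VC(e6, invoked at 10): max of VC(e4)=(1, 1), then +1 on thread P0 → (2, 1)
VC(e5, invoked at 9): max of VC(e3)=(0, 3), then +1 on thread P1 → (0, 4)
VC(e9, invoked at 16): max of VC(e6)=(2, 1), then +1 on thread P0 → (3, 1)
VC(e11, invoked at 21): max of VC(e9)=(3, 1), then +1 on thread P0 → (4, 1)
VC(e12, invoked at 23): max of VC(e11)=(4, 1), then +1 on thread P0 → (5, 1)
VC(e7, invoked at 13): max of VC(e5)=(0, 4), VC(e6)=(2, 1), then +1 on thread P1 → (2, 5)
VC(e8, invoked at 15): max of VC(e7)=(2, 5), then +1 on thread P1 → (2, 6)
VC(e10, invoked at 19): max of VC(e8)=(2, 6), VC(e9)=(3, 1), then +1 on thread P1 → (3, 7)
target: VC(e11) = (4, 1)

(4, 1)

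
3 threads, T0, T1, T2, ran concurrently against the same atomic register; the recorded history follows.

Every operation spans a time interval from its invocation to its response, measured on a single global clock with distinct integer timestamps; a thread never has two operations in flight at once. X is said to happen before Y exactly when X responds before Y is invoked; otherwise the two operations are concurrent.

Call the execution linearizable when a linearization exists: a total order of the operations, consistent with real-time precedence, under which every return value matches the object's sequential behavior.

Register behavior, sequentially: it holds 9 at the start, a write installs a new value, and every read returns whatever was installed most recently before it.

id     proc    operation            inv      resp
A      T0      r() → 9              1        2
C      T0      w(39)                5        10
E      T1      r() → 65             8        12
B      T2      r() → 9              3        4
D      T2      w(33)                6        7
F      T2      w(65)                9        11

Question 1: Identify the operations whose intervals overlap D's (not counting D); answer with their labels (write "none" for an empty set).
D spans [6,7]; an op avoiding the whole window 6..7 is ordered, any other is concurrent
A [1,2]: before
B [3,4]: before
C [5,10]: concurrent
E [8,12]: after
F [9,11]: after

C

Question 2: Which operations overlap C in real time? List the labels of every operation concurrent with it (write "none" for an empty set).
overlap test against C [5,10]: concurrent iff the interval meets 5..10
A [1,2]: before
B [3,4]: before
D [6,7]: concurrent
E [8,12]: concurrent
F [9,11]: concurrent

D, E, F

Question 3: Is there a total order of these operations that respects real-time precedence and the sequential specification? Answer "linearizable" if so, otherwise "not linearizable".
witness order: A, B, C, D, F, E
1. A r() → 9, leaving value 9
2. B r() → 9, leaving value 9
3. C w(39), leaving value 39
4. D w(33), leaving value 33
5. F w(65), leaving value 65
6. E r() → 65, leaving value 65

linearizable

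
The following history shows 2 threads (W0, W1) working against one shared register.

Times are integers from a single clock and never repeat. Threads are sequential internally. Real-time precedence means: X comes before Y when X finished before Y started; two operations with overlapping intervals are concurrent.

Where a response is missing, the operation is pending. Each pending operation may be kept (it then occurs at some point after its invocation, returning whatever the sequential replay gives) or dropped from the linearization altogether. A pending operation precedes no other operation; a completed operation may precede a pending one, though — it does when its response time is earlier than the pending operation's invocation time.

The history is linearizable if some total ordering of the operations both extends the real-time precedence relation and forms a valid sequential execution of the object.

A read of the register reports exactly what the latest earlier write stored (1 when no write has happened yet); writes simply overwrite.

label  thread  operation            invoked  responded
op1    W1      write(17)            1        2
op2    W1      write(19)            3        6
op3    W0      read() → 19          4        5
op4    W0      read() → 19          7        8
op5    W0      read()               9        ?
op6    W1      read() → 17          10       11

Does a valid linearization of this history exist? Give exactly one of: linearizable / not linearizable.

not linearizable

already the first 11 events (up to op6's response at time 11) admit no linearization; the first 10 still do
real-time-consistent orders of the 5 completed operations: 2 — all fail the register replay
no completion choice of the 1 pending operation (op5) rescues it — every subset was tried
one such order, op1, op2, op3, op4, op6 (pending dropped), breaks at step 5 where op6 read() → 17 is illegal
one such order, op1, op3, op2, op4, op6 (pending dropped), breaks at step 2 where op3 read() → 19 is illegal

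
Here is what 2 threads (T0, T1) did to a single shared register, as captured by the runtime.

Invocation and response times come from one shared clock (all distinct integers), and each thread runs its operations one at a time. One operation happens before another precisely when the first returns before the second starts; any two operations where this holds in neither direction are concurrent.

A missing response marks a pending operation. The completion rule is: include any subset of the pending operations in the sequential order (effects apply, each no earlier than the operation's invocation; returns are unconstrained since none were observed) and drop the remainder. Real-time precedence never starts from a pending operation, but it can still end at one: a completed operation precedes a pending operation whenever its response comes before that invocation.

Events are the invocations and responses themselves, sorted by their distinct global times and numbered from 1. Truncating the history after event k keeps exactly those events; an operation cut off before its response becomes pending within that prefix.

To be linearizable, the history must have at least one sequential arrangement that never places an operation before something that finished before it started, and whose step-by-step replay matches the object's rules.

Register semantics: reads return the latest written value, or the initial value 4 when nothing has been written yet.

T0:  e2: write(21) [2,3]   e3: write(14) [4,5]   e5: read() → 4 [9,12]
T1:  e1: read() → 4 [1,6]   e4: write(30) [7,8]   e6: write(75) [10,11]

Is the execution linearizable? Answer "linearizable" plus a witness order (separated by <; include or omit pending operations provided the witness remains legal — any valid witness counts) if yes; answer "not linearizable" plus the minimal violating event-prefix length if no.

the violation lands at event 12, e5's response at time 12: events 1..11 linearize, events 1..12 do not
6 completed operations, 6 real-time-consistent orders — every register replay fails
take e1, e2, e3, e4, e5, e6: step 5 already fails, because e5 read() → 4 cannot occur there
take e1, e2, e3, e4, e6, e5: step 6 already fails, because e5 read() → 4 cannot occur there

not linearizable — minimal violating prefix: 12 events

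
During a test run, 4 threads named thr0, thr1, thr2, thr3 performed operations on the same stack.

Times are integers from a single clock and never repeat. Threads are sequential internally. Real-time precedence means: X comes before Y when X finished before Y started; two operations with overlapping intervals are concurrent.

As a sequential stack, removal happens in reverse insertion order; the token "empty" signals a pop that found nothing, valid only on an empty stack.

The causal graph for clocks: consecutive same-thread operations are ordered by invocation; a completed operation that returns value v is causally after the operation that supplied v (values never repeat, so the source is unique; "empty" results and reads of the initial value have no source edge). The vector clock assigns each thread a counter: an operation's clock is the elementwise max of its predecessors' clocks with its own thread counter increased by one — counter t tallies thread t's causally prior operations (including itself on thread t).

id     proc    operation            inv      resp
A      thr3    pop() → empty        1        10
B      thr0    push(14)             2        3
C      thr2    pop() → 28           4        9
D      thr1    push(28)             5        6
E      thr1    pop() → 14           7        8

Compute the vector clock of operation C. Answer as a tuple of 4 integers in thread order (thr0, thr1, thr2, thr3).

(0, 1, 1, 0)

no predecessors for A (invoked 1): thr3 increments from zero → (0, 0, 0, 1)
no predecessors for D (invoked 5): thr1 increments from zero → (0, 1, 0, 0)
no predecessors for B (invoked 2): thr0 increments from zero → (1, 0, 0, 0)
VC(C, invoked at 4): max of VC(D)=(0, 1, 0, 0), then +1 on thread thr2 → (0, 1, 1, 0)
VC(E, invoked at 7): max of VC(B)=(1, 0, 0, 0), VC(D)=(0, 1, 0, 0), then +1 on thread thr1 → (1, 2, 0, 0)
target: VC(C) = (0, 1, 1, 0)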